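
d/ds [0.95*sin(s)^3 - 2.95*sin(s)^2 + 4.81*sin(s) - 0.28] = (2.85*sin(s)^2 - 5.9*sin(s) + 4.81)*cos(s)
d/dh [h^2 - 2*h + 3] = 2*h - 2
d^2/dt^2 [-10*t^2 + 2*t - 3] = -20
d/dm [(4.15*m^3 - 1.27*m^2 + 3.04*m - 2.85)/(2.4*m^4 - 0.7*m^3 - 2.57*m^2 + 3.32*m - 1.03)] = (-9.96*m^6 + 6.096*m^5 - 33.4425*m^4 + 59.172*m^3 - 15.2121*m^2 - 12.0328*m + 6.3308)/(5.76*m^8 - 3.36*m^7 - 11.846*m^6 + 19.534*m^5 - 2.9871*m^4 - 15.6228*m^3 + 16.3166*m^2 - 6.8392*m + 1.0609)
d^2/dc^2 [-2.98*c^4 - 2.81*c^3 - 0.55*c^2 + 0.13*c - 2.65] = -35.76*c^2 - 16.86*c - 1.1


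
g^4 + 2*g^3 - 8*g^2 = g^2*(g - 2)*(g + 4)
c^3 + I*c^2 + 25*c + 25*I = (c - 5*I)*(c + I)*(c + 5*I)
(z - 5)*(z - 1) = z^2 - 6*z + 5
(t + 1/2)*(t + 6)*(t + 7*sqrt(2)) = t^3 + 13*t^2/2 + 7*sqrt(2)*t^2 + 3*t + 91*sqrt(2)*t/2 + 21*sqrt(2)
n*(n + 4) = n^2 + 4*n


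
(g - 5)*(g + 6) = g^2 + g - 30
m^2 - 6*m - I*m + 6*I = (m - 6)*(m - I)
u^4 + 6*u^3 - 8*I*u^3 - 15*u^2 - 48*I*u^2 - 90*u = u*(u + 6)*(u - 5*I)*(u - 3*I)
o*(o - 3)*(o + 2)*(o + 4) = o^4 + 3*o^3 - 10*o^2 - 24*o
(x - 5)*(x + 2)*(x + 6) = x^3 + 3*x^2 - 28*x - 60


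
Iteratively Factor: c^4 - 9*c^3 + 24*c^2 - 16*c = (c - 4)*(c^3 - 5*c^2 + 4*c) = (c - 4)^2*(c^2 - c) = (c - 4)^2*(c - 1)*(c)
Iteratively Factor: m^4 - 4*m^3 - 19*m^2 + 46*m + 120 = (m - 5)*(m^3 + m^2 - 14*m - 24) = (m - 5)*(m - 4)*(m^2 + 5*m + 6) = (m - 5)*(m - 4)*(m + 2)*(m + 3)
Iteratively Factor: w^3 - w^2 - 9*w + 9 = (w - 3)*(w^2 + 2*w - 3) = (w - 3)*(w - 1)*(w + 3)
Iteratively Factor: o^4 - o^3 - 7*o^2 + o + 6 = (o + 2)*(o^3 - 3*o^2 - o + 3) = (o - 3)*(o + 2)*(o^2 - 1) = (o - 3)*(o + 1)*(o + 2)*(o - 1)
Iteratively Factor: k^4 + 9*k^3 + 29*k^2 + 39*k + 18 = (k + 3)*(k^3 + 6*k^2 + 11*k + 6) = (k + 2)*(k + 3)*(k^2 + 4*k + 3) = (k + 1)*(k + 2)*(k + 3)*(k + 3)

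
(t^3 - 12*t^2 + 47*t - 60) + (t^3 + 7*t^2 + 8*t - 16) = 2*t^3 - 5*t^2 + 55*t - 76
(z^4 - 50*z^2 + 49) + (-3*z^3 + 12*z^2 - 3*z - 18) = z^4 - 3*z^3 - 38*z^2 - 3*z + 31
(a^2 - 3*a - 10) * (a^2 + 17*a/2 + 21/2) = a^4 + 11*a^3/2 - 25*a^2 - 233*a/2 - 105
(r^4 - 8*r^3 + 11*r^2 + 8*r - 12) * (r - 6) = r^5 - 14*r^4 + 59*r^3 - 58*r^2 - 60*r + 72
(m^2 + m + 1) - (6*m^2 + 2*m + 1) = -5*m^2 - m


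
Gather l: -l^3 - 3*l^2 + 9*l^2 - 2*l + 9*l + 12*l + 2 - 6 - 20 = -l^3 + 6*l^2 + 19*l - 24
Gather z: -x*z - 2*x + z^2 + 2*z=-2*x + z^2 + z*(2 - x)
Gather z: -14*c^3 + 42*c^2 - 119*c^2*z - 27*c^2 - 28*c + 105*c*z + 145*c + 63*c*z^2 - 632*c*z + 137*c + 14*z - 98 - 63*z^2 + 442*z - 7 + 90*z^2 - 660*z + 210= -14*c^3 + 15*c^2 + 254*c + z^2*(63*c + 27) + z*(-119*c^2 - 527*c - 204) + 105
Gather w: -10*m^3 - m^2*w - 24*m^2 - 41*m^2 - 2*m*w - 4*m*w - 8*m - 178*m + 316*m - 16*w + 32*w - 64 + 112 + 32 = -10*m^3 - 65*m^2 + 130*m + w*(-m^2 - 6*m + 16) + 80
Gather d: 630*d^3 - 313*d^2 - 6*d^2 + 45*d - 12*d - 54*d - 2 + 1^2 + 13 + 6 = 630*d^3 - 319*d^2 - 21*d + 18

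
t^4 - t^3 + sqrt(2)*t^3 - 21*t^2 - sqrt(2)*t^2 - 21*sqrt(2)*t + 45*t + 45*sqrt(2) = (t - 3)^2*(t + 5)*(t + sqrt(2))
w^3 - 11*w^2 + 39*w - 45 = (w - 5)*(w - 3)^2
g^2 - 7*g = g*(g - 7)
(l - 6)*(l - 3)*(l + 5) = l^3 - 4*l^2 - 27*l + 90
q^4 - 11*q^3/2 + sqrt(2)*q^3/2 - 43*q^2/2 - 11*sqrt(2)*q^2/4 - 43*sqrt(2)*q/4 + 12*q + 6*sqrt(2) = (q - 8)*(q - 1/2)*(q + 3)*(q + sqrt(2)/2)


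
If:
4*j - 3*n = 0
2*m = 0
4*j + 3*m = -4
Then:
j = -1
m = 0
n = -4/3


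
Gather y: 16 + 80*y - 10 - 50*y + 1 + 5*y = 35*y + 7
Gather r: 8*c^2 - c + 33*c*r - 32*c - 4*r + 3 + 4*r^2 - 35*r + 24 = 8*c^2 - 33*c + 4*r^2 + r*(33*c - 39) + 27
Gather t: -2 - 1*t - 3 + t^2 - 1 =t^2 - t - 6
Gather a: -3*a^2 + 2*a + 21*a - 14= -3*a^2 + 23*a - 14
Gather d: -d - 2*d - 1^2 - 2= -3*d - 3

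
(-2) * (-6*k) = 12*k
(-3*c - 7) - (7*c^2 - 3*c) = -7*c^2 - 7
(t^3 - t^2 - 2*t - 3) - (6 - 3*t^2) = t^3 + 2*t^2 - 2*t - 9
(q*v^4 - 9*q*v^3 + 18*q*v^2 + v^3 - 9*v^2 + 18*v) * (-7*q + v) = -7*q^2*v^4 + 63*q^2*v^3 - 126*q^2*v^2 + q*v^5 - 9*q*v^4 + 11*q*v^3 + 63*q*v^2 - 126*q*v + v^4 - 9*v^3 + 18*v^2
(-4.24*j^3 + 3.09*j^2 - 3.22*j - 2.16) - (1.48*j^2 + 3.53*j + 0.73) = -4.24*j^3 + 1.61*j^2 - 6.75*j - 2.89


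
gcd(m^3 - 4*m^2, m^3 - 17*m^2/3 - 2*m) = m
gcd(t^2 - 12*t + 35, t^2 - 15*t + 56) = t - 7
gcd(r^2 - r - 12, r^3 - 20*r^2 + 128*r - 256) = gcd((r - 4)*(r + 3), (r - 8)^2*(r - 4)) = r - 4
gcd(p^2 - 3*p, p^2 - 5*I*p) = p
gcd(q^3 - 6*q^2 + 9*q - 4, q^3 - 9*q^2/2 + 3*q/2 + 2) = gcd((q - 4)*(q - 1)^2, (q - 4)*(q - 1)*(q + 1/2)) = q^2 - 5*q + 4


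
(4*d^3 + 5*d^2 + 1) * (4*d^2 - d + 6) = 16*d^5 + 16*d^4 + 19*d^3 + 34*d^2 - d + 6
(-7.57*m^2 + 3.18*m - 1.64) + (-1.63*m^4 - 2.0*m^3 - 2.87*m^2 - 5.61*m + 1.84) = -1.63*m^4 - 2.0*m^3 - 10.44*m^2 - 2.43*m + 0.2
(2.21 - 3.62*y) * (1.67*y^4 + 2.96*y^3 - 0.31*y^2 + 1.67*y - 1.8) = -6.0454*y^5 - 7.0245*y^4 + 7.6638*y^3 - 6.7305*y^2 + 10.2067*y - 3.978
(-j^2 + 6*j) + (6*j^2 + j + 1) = 5*j^2 + 7*j + 1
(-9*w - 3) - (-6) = 3 - 9*w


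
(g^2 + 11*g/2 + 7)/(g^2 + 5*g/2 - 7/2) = (g + 2)/(g - 1)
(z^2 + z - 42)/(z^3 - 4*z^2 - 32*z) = (-z^2 - z + 42)/(z*(-z^2 + 4*z + 32))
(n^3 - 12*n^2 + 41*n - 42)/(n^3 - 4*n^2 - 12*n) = (-n^3 + 12*n^2 - 41*n + 42)/(n*(-n^2 + 4*n + 12))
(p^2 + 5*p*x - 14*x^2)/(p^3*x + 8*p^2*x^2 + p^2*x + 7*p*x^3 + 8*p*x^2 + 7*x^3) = (p - 2*x)/(x*(p^2 + p*x + p + x))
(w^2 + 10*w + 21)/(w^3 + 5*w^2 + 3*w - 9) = (w + 7)/(w^2 + 2*w - 3)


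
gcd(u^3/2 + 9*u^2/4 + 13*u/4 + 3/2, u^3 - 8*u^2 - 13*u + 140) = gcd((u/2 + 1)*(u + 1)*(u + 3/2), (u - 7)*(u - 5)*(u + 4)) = 1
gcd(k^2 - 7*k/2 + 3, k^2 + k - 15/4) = k - 3/2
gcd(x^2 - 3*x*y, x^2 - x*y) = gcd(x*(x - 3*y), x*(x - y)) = x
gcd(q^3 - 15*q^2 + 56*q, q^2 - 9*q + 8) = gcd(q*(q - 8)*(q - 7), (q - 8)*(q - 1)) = q - 8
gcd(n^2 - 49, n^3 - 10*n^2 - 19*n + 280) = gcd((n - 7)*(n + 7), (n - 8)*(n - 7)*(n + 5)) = n - 7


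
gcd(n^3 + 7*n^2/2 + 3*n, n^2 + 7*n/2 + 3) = n^2 + 7*n/2 + 3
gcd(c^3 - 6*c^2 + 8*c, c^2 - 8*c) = c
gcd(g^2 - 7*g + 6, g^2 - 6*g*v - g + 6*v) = g - 1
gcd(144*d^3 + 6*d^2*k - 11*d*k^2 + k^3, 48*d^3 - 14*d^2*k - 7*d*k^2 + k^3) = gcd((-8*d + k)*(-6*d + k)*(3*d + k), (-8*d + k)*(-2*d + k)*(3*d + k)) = 24*d^2 + 5*d*k - k^2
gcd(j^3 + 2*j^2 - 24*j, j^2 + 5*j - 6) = j + 6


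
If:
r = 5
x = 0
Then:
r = 5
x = 0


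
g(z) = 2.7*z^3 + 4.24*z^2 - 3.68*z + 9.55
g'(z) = 8.1*z^2 + 8.48*z - 3.68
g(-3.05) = -16.39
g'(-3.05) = 45.81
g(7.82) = 1531.23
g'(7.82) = 557.97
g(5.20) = 484.71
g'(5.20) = 259.44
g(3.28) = 138.37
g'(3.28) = 111.28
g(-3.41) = -35.66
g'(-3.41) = 61.59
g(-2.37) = 6.14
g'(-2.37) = 21.72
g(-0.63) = 12.88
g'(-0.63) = -5.81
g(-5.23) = -241.48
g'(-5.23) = 173.53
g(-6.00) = -398.93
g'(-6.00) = 237.04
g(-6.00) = -398.93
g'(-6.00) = 237.04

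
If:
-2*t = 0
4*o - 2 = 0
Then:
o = 1/2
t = 0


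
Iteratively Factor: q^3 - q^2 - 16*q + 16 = (q - 4)*(q^2 + 3*q - 4) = (q - 4)*(q - 1)*(q + 4)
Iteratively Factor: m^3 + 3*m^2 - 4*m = (m - 1)*(m^2 + 4*m) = m*(m - 1)*(m + 4)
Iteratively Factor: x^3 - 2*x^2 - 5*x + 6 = (x - 1)*(x^2 - x - 6) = (x - 1)*(x + 2)*(x - 3)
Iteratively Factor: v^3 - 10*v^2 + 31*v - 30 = (v - 3)*(v^2 - 7*v + 10) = (v - 3)*(v - 2)*(v - 5)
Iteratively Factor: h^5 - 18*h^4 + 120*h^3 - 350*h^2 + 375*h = (h - 5)*(h^4 - 13*h^3 + 55*h^2 - 75*h) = (h - 5)^2*(h^3 - 8*h^2 + 15*h) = (h - 5)^3*(h^2 - 3*h) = (h - 5)^3*(h - 3)*(h)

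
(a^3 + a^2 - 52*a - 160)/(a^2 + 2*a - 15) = (a^2 - 4*a - 32)/(a - 3)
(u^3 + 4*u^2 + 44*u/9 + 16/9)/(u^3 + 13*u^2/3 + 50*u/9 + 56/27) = 3*(u + 2)/(3*u + 7)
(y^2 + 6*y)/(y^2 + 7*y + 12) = y*(y + 6)/(y^2 + 7*y + 12)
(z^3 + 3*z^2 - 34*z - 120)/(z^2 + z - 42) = (z^2 + 9*z + 20)/(z + 7)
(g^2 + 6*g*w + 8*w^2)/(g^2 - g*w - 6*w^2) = (-g - 4*w)/(-g + 3*w)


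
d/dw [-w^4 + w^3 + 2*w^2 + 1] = w*(-4*w^2 + 3*w + 4)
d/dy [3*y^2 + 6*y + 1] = 6*y + 6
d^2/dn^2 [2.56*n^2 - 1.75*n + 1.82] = 5.12000000000000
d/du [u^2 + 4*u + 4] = 2*u + 4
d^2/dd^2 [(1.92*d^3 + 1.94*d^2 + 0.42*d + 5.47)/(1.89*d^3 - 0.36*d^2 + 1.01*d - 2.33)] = (16.472484*d^6 - 12.988836*d^5 + 311.999688*d^4 + 60.668232*d^3 + 52.22457*d^2 + 193.023234*d + 25.024326)/(6.751269*d^9 - 3.857868*d^8 + 11.558295*d^7 - 29.138859*d^6 + 15.688647*d^5 - 28.694034*d^4 + 36.895292*d^3 - 12.993711*d^2 + 16.449567*d - 12.649337)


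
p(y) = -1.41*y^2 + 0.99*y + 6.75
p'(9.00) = -24.39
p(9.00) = -98.55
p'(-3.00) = 9.45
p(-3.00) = -8.91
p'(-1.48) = 5.16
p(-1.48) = 2.20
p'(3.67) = -9.36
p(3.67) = -8.61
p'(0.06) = 0.82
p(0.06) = 6.80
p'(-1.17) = 4.29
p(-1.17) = 3.66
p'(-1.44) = 5.05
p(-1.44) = 2.40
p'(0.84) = -1.38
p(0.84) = 6.59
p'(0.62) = -0.76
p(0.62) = 6.82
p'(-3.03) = 9.53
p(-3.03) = -9.19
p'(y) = 0.99 - 2.82*y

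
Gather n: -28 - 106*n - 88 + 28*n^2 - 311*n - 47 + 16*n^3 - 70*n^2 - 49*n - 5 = 16*n^3 - 42*n^2 - 466*n - 168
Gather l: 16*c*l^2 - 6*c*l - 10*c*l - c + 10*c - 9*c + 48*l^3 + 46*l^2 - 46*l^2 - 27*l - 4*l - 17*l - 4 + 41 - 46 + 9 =16*c*l^2 + 48*l^3 + l*(-16*c - 48)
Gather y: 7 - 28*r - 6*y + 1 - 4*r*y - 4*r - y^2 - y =-32*r - y^2 + y*(-4*r - 7) + 8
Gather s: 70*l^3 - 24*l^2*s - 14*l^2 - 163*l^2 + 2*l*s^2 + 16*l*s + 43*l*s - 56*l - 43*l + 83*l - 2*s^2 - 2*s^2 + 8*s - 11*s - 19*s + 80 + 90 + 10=70*l^3 - 177*l^2 - 16*l + s^2*(2*l - 4) + s*(-24*l^2 + 59*l - 22) + 180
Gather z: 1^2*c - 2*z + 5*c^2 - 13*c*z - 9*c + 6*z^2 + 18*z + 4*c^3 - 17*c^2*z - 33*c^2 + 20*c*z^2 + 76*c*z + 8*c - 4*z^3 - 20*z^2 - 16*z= 4*c^3 - 28*c^2 - 4*z^3 + z^2*(20*c - 14) + z*(-17*c^2 + 63*c)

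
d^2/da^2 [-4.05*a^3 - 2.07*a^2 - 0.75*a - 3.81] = -24.3*a - 4.14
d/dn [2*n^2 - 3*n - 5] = 4*n - 3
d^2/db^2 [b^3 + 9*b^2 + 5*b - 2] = 6*b + 18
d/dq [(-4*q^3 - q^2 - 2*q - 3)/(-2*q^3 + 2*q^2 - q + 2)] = (-10*q^4 - 37*q^2 + 8*q - 7)/(4*q^6 - 8*q^5 + 8*q^4 - 12*q^3 + 9*q^2 - 4*q + 4)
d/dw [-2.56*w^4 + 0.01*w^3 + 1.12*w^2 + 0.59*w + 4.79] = -10.24*w^3 + 0.03*w^2 + 2.24*w + 0.59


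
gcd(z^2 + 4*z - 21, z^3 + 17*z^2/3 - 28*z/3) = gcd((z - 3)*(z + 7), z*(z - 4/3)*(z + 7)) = z + 7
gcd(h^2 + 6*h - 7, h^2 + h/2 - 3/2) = h - 1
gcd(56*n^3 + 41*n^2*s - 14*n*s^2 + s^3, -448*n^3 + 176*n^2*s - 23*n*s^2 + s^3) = 56*n^2 - 15*n*s + s^2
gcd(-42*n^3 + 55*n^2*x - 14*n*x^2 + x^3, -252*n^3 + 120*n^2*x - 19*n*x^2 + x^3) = 42*n^2 - 13*n*x + x^2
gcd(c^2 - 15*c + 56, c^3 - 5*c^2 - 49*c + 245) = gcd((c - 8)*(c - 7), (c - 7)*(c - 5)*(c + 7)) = c - 7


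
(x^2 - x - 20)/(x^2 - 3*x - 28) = (x - 5)/(x - 7)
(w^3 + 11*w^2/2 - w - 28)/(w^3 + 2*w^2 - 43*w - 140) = (w^2 + 3*w/2 - 7)/(w^2 - 2*w - 35)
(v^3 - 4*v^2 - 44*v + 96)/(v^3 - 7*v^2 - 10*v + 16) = (v^2 + 4*v - 12)/(v^2 + v - 2)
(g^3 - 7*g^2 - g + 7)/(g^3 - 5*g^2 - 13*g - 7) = (g - 1)/(g + 1)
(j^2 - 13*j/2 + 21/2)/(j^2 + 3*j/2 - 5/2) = (2*j^2 - 13*j + 21)/(2*j^2 + 3*j - 5)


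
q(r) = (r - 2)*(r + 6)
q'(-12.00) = -20.00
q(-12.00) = 84.00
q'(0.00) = 4.00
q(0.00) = -12.00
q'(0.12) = 4.24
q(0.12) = -11.51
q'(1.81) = 7.62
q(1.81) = -1.48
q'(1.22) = 6.44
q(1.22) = -5.63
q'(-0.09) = 3.82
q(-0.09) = -12.35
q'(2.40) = 8.80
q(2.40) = 3.36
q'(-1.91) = 0.18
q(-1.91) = -15.99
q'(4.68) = 13.36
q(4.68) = 28.62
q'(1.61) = 7.22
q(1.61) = -2.97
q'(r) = 2*r + 4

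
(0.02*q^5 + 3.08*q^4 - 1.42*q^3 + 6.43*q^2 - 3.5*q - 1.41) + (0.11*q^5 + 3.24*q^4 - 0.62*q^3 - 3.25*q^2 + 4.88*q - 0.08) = 0.13*q^5 + 6.32*q^4 - 2.04*q^3 + 3.18*q^2 + 1.38*q - 1.49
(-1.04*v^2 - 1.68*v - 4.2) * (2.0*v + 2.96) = -2.08*v^3 - 6.4384*v^2 - 13.3728*v - 12.432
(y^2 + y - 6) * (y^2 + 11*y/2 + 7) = y^4 + 13*y^3/2 + 13*y^2/2 - 26*y - 42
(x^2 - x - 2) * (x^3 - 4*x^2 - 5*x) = x^5 - 5*x^4 - 3*x^3 + 13*x^2 + 10*x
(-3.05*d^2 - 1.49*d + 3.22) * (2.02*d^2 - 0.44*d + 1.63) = -6.161*d^4 - 1.6678*d^3 + 2.1885*d^2 - 3.8455*d + 5.2486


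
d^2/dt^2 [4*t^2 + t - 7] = 8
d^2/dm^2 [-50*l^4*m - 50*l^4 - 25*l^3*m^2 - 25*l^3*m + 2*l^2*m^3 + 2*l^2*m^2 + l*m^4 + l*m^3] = 2*l*(-25*l^2 + 6*l*m + 2*l + 6*m^2 + 3*m)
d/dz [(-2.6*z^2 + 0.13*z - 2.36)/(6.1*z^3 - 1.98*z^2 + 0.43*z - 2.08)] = (15.86*z^4 - 1.586*z^3 + 42.3274*z^2 + 1.4704*z + 0.7444)/(37.21*z^6 - 24.156*z^5 + 9.1664*z^4 - 27.0788*z^3 + 8.4217*z^2 - 1.7888*z + 4.3264)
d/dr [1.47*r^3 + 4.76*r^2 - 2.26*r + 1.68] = 4.41*r^2 + 9.52*r - 2.26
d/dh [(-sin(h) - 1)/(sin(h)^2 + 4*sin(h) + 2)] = (sin(h)^2 + 2*sin(h) + 2)*cos(h)/(sin(h)^2 + 4*sin(h) + 2)^2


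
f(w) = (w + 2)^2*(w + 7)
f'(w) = (w + 2)^2 + (w + 7)*(2*w + 4) = (w + 2)*(3*w + 16)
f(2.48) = 190.27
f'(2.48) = 105.01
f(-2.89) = 3.26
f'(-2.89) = -6.52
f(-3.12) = 4.87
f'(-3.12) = -7.44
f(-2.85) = 3.00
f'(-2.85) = -6.33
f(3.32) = 292.08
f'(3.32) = 138.11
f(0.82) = 62.19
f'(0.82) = 52.06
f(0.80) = 61.15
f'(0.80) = 51.52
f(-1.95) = 0.01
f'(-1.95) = 0.51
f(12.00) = 3724.00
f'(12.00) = 728.00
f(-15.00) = -1352.00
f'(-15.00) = 377.00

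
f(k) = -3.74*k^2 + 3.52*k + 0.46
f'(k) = 3.52 - 7.48*k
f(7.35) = -175.71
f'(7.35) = -51.46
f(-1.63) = -15.21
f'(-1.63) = 15.71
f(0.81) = 0.86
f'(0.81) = -2.54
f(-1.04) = -7.25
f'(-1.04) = 11.30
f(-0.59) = -2.92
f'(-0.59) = 7.93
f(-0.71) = -3.92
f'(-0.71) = 8.83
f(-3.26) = -50.76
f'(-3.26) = 27.90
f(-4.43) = -88.53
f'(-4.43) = 36.66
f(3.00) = -22.64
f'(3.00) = -18.92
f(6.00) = -113.06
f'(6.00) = -41.36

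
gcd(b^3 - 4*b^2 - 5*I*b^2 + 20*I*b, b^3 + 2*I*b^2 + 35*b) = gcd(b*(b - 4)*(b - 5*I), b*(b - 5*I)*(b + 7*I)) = b^2 - 5*I*b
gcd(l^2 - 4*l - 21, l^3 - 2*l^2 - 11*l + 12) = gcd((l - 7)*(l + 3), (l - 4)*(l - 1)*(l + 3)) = l + 3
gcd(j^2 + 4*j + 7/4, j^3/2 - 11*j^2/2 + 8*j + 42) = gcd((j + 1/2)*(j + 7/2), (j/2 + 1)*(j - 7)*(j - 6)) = 1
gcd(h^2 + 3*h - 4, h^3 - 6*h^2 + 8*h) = 1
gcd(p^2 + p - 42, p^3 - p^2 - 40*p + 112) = p + 7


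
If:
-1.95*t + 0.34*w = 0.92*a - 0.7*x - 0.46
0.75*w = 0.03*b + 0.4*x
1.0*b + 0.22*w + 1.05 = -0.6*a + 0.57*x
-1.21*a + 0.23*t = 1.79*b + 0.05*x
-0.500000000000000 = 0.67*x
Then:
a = 9.71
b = -7.15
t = -4.73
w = -0.68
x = -0.75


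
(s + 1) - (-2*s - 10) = 3*s + 11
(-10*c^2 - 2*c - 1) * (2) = -20*c^2 - 4*c - 2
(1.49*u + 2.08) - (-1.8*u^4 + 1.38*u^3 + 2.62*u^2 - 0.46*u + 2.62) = 1.8*u^4 - 1.38*u^3 - 2.62*u^2 + 1.95*u - 0.54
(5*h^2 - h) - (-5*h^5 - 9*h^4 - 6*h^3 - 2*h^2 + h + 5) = 5*h^5 + 9*h^4 + 6*h^3 + 7*h^2 - 2*h - 5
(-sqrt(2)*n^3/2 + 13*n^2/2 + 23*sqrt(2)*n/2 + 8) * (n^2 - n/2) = -sqrt(2)*n^5/2 + sqrt(2)*n^4/4 + 13*n^4/2 - 13*n^3/4 + 23*sqrt(2)*n^3/2 - 23*sqrt(2)*n^2/4 + 8*n^2 - 4*n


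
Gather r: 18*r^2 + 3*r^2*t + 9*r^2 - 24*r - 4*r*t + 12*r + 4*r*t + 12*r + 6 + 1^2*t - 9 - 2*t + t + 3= r^2*(3*t + 27)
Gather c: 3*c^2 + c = 3*c^2 + c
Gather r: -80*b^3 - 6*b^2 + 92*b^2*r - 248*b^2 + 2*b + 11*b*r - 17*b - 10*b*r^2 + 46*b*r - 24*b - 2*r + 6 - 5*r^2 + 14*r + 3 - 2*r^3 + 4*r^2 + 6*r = -80*b^3 - 254*b^2 - 39*b - 2*r^3 + r^2*(-10*b - 1) + r*(92*b^2 + 57*b + 18) + 9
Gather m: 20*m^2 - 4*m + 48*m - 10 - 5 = 20*m^2 + 44*m - 15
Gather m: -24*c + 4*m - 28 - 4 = -24*c + 4*m - 32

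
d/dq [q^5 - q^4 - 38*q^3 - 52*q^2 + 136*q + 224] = 5*q^4 - 4*q^3 - 114*q^2 - 104*q + 136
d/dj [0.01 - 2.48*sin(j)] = -2.48*cos(j)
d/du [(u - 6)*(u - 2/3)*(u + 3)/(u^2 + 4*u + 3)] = (u^2 + 2*u - 32/3)/(u^2 + 2*u + 1)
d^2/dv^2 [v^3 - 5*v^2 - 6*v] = 6*v - 10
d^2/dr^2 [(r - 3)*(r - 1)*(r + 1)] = 6*r - 6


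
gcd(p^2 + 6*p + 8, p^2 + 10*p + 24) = p + 4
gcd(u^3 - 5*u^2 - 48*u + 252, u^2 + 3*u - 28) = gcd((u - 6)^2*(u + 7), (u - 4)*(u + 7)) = u + 7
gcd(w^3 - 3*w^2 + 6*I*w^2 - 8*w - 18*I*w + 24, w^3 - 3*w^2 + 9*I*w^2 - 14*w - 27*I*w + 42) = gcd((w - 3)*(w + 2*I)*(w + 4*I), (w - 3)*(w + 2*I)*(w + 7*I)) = w^2 + w*(-3 + 2*I) - 6*I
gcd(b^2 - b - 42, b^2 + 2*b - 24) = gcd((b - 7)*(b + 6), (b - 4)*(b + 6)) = b + 6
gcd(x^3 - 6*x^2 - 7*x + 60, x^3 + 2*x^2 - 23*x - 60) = x^2 - 2*x - 15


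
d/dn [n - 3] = 1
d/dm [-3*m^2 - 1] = -6*m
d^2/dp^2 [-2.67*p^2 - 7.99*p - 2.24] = -5.34000000000000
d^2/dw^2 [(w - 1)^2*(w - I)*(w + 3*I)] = 12*w^2 + 12*w*(-1 + I) + 8 - 8*I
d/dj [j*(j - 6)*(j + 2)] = 3*j^2 - 8*j - 12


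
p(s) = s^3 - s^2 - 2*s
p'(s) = 3*s^2 - 2*s - 2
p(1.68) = -1.44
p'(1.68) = 3.11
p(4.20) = 48.05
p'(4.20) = 42.52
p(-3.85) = -64.19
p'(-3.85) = 50.17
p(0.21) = -0.45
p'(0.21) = -2.29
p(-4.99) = -139.17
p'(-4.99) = 82.68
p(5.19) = 102.48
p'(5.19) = 68.43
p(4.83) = 79.69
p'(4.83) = 58.33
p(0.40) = -0.90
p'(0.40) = -2.32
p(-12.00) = -1848.00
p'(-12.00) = 454.00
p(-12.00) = -1848.00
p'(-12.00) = 454.00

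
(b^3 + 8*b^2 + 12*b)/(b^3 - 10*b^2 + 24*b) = (b^2 + 8*b + 12)/(b^2 - 10*b + 24)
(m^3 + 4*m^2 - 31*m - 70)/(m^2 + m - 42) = (m^2 - 3*m - 10)/(m - 6)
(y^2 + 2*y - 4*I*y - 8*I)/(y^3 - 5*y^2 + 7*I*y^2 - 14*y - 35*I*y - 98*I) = (y - 4*I)/(y^2 + 7*y*(-1 + I) - 49*I)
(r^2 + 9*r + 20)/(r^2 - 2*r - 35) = (r + 4)/(r - 7)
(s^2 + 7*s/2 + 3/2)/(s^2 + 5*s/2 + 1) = (s + 3)/(s + 2)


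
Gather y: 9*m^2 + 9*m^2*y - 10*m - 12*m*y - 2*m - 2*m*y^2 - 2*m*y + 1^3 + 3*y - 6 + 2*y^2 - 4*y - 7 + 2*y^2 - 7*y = 9*m^2 - 12*m + y^2*(4 - 2*m) + y*(9*m^2 - 14*m - 8) - 12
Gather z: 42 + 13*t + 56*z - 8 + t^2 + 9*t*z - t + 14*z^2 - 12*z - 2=t^2 + 12*t + 14*z^2 + z*(9*t + 44) + 32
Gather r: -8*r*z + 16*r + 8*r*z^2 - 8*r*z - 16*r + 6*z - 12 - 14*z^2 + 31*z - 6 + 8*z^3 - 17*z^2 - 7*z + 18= r*(8*z^2 - 16*z) + 8*z^3 - 31*z^2 + 30*z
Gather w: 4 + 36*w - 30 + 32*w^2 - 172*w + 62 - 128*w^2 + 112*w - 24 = -96*w^2 - 24*w + 12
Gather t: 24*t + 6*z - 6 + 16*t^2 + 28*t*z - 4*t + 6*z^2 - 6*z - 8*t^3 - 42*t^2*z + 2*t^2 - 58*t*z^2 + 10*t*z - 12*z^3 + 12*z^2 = -8*t^3 + t^2*(18 - 42*z) + t*(-58*z^2 + 38*z + 20) - 12*z^3 + 18*z^2 - 6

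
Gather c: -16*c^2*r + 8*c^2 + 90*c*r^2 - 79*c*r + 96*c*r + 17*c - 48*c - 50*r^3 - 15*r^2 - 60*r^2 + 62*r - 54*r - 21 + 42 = c^2*(8 - 16*r) + c*(90*r^2 + 17*r - 31) - 50*r^3 - 75*r^2 + 8*r + 21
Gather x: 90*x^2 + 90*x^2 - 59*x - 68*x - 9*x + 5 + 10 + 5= 180*x^2 - 136*x + 20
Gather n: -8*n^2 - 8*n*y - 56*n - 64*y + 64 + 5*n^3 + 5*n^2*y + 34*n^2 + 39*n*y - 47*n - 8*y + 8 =5*n^3 + n^2*(5*y + 26) + n*(31*y - 103) - 72*y + 72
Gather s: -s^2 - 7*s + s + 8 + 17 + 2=-s^2 - 6*s + 27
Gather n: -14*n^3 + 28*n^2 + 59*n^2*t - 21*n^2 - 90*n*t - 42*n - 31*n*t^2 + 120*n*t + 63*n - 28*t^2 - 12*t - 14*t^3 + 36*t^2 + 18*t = -14*n^3 + n^2*(59*t + 7) + n*(-31*t^2 + 30*t + 21) - 14*t^3 + 8*t^2 + 6*t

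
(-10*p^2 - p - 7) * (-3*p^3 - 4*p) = 30*p^5 + 3*p^4 + 61*p^3 + 4*p^2 + 28*p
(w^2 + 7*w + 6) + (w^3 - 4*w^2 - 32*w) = w^3 - 3*w^2 - 25*w + 6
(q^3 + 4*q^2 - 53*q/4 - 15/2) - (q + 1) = q^3 + 4*q^2 - 57*q/4 - 17/2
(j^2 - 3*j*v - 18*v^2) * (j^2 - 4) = j^4 - 3*j^3*v - 18*j^2*v^2 - 4*j^2 + 12*j*v + 72*v^2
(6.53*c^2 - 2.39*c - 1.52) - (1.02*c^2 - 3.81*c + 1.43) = 5.51*c^2 + 1.42*c - 2.95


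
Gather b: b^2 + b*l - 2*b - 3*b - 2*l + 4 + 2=b^2 + b*(l - 5) - 2*l + 6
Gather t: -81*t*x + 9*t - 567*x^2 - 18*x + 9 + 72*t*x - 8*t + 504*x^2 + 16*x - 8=t*(1 - 9*x) - 63*x^2 - 2*x + 1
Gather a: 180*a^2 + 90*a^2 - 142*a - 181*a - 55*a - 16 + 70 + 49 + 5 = 270*a^2 - 378*a + 108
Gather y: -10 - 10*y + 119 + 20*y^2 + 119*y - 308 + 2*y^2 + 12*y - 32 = 22*y^2 + 121*y - 231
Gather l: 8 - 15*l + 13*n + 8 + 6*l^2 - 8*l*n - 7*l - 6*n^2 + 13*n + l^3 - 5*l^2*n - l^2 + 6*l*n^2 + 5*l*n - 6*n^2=l^3 + l^2*(5 - 5*n) + l*(6*n^2 - 3*n - 22) - 12*n^2 + 26*n + 16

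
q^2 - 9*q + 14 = (q - 7)*(q - 2)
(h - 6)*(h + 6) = h^2 - 36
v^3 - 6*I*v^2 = v^2*(v - 6*I)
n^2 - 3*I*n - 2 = (n - 2*I)*(n - I)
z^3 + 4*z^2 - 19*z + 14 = (z - 2)*(z - 1)*(z + 7)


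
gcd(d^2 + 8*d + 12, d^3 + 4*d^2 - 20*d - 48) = d^2 + 8*d + 12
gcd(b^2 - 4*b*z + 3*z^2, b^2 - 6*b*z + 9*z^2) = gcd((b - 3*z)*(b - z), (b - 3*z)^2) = -b + 3*z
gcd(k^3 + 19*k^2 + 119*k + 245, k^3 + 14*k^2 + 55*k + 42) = k + 7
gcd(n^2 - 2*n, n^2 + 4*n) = n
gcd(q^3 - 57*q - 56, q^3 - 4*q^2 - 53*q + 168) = q^2 - q - 56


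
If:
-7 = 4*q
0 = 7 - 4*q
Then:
No Solution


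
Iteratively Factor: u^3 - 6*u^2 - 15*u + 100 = (u + 4)*(u^2 - 10*u + 25) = (u - 5)*(u + 4)*(u - 5)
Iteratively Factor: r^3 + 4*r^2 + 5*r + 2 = (r + 1)*(r^2 + 3*r + 2) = (r + 1)^2*(r + 2)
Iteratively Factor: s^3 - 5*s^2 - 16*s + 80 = (s - 4)*(s^2 - s - 20) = (s - 4)*(s + 4)*(s - 5)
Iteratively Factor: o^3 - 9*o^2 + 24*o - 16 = (o - 4)*(o^2 - 5*o + 4) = (o - 4)^2*(o - 1)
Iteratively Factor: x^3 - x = (x)*(x^2 - 1) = x*(x + 1)*(x - 1)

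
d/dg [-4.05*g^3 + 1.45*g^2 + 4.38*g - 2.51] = -12.15*g^2 + 2.9*g + 4.38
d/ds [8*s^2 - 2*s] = 16*s - 2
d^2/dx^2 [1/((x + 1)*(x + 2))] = 2*((x + 1)^2 + (x + 1)*(x + 2) + (x + 2)^2)/((x + 1)^3*(x + 2)^3)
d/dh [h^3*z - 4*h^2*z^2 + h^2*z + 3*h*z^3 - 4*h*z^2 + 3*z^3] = z*(3*h^2 - 8*h*z + 2*h + 3*z^2 - 4*z)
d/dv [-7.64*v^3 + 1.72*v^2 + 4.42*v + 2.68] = -22.92*v^2 + 3.44*v + 4.42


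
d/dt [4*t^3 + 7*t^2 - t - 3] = 12*t^2 + 14*t - 1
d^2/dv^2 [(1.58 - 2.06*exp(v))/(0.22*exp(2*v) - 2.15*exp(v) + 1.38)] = (-0.099704*exp(4*v) - 0.668491999999999*exp(3*v) + 1.510476*exp(2*v) - 0.727221999999998*exp(v) + 0.764796)*exp(v)/(0.010648*exp(6*v) - 0.31218*exp(5*v) + 3.251226*exp(4*v) - 13.854815*exp(3*v) + 20.394054*exp(2*v) - 12.28338*exp(v) + 2.628072)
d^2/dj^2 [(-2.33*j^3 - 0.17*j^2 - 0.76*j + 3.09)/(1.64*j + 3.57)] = (-12.533536*j^3 - 81.850104*j^2 - 178.173702*j + 21.187758)/(4.410944*j^3 + 28.805616*j^2 + 62.704908*j + 45.499293)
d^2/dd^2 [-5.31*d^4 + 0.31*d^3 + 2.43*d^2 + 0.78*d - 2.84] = -63.72*d^2 + 1.86*d + 4.86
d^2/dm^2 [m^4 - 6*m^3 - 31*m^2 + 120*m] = 12*m^2 - 36*m - 62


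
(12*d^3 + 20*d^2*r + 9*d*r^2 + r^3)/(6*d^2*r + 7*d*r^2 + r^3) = (2*d + r)/r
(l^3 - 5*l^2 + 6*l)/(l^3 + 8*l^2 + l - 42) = l*(l - 3)/(l^2 + 10*l + 21)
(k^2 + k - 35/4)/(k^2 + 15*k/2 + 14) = (k - 5/2)/(k + 4)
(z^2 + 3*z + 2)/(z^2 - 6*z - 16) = (z + 1)/(z - 8)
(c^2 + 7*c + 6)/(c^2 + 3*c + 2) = (c + 6)/(c + 2)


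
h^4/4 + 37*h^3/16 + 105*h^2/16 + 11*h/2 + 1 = (h/4 + 1)*(h + 1/4)*(h + 1)*(h + 4)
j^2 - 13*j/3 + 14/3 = (j - 7/3)*(j - 2)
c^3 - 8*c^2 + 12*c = c*(c - 6)*(c - 2)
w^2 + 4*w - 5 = (w - 1)*(w + 5)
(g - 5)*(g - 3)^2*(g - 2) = g^4 - 13*g^3 + 61*g^2 - 123*g + 90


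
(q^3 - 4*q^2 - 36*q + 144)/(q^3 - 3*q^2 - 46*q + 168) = (q + 6)/(q + 7)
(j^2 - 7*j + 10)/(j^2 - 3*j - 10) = (j - 2)/(j + 2)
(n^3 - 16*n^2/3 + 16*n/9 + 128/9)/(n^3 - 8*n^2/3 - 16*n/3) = (n - 8/3)/n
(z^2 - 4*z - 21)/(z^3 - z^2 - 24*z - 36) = (z - 7)/(z^2 - 4*z - 12)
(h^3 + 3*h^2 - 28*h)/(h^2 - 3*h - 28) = h*(-h^2 - 3*h + 28)/(-h^2 + 3*h + 28)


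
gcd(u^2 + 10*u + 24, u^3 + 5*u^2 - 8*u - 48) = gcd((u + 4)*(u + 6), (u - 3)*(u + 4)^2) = u + 4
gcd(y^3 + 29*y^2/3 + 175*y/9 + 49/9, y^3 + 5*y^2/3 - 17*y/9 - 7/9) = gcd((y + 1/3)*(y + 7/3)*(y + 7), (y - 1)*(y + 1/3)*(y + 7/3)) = y^2 + 8*y/3 + 7/9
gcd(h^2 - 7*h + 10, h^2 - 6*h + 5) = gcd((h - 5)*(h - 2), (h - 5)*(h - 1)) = h - 5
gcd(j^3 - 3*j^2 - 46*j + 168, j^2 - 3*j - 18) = j - 6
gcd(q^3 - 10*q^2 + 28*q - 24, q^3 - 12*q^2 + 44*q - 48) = q^2 - 8*q + 12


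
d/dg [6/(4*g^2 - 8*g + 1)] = 48*(1 - g)/(4*g^2 - 8*g + 1)^2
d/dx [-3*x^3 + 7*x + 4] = 7 - 9*x^2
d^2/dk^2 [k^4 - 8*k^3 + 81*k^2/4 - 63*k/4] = 12*k^2 - 48*k + 81/2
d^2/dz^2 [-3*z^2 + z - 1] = -6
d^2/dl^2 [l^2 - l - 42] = 2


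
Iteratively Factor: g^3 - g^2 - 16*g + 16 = (g + 4)*(g^2 - 5*g + 4) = (g - 4)*(g + 4)*(g - 1)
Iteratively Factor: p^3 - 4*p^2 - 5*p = (p)*(p^2 - 4*p - 5) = p*(p - 5)*(p + 1)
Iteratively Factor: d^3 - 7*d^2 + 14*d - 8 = (d - 1)*(d^2 - 6*d + 8) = (d - 2)*(d - 1)*(d - 4)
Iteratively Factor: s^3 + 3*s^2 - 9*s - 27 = (s - 3)*(s^2 + 6*s + 9) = (s - 3)*(s + 3)*(s + 3)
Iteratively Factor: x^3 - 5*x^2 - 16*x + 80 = (x - 5)*(x^2 - 16) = (x - 5)*(x - 4)*(x + 4)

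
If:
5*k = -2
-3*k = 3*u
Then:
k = -2/5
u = 2/5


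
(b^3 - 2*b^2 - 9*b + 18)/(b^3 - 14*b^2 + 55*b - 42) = (b^3 - 2*b^2 - 9*b + 18)/(b^3 - 14*b^2 + 55*b - 42)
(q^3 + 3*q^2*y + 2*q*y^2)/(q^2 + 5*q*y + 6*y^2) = q*(q + y)/(q + 3*y)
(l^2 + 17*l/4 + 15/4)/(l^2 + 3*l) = (l + 5/4)/l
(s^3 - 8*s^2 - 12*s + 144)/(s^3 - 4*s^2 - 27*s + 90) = (s^2 - 2*s - 24)/(s^2 + 2*s - 15)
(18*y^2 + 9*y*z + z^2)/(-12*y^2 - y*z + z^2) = (-6*y - z)/(4*y - z)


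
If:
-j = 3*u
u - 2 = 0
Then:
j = -6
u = 2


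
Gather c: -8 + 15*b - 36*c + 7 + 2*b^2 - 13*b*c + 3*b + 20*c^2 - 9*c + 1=2*b^2 + 18*b + 20*c^2 + c*(-13*b - 45)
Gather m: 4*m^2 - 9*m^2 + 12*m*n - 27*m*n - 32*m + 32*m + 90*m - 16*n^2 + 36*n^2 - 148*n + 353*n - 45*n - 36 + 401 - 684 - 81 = -5*m^2 + m*(90 - 15*n) + 20*n^2 + 160*n - 400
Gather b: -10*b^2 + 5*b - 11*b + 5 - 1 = -10*b^2 - 6*b + 4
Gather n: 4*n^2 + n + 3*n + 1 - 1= 4*n^2 + 4*n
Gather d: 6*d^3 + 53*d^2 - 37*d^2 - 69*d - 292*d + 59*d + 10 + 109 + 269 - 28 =6*d^3 + 16*d^2 - 302*d + 360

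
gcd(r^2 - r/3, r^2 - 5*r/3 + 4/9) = r - 1/3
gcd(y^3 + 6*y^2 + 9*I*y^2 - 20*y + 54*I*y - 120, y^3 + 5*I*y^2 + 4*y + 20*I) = y + 5*I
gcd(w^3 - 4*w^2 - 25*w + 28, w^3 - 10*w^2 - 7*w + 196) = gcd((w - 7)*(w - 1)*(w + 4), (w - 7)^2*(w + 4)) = w^2 - 3*w - 28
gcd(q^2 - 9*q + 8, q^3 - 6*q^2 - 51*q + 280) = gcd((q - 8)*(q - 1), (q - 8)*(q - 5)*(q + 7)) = q - 8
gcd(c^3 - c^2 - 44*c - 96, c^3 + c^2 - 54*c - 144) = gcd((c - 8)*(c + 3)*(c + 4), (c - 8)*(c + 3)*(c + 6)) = c^2 - 5*c - 24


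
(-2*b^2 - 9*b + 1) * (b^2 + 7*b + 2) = -2*b^4 - 23*b^3 - 66*b^2 - 11*b + 2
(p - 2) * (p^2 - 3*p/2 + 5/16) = p^3 - 7*p^2/2 + 53*p/16 - 5/8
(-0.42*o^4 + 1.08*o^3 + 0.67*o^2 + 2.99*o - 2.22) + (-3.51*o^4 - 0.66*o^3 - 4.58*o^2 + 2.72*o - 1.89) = -3.93*o^4 + 0.42*o^3 - 3.91*o^2 + 5.71*o - 4.11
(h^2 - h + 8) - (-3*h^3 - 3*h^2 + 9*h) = 3*h^3 + 4*h^2 - 10*h + 8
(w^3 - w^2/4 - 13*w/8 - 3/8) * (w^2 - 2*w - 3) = w^5 - 9*w^4/4 - 33*w^3/8 + 29*w^2/8 + 45*w/8 + 9/8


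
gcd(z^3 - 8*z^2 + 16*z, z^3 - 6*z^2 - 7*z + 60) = z - 4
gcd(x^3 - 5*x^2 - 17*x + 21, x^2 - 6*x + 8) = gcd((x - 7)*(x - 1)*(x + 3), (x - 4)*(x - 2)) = 1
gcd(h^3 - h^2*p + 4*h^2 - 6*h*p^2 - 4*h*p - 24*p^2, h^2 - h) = 1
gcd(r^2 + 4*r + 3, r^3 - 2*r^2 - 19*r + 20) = 1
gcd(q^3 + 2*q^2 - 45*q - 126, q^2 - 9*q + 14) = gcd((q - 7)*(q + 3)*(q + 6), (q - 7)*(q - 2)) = q - 7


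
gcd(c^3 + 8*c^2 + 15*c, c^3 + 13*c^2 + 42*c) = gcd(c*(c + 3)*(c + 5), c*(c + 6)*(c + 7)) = c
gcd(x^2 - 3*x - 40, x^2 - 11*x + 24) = x - 8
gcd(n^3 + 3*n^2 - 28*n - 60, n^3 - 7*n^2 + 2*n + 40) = n^2 - 3*n - 10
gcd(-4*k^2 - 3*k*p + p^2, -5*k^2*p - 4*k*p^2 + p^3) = k + p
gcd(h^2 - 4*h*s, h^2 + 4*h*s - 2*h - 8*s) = 1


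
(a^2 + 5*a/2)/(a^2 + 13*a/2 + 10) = a/(a + 4)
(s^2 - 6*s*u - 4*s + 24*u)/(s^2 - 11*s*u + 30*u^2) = (s - 4)/(s - 5*u)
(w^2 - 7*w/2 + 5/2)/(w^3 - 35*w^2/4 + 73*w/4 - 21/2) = 2*(2*w - 5)/(4*w^2 - 31*w + 42)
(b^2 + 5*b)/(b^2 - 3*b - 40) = b/(b - 8)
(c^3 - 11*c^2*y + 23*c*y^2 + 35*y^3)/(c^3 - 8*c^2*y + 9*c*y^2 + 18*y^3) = (c^2 - 12*c*y + 35*y^2)/(c^2 - 9*c*y + 18*y^2)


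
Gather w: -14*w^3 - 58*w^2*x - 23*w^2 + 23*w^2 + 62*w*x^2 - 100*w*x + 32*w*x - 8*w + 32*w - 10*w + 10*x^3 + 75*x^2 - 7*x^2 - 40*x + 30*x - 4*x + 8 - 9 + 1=-14*w^3 - 58*w^2*x + w*(62*x^2 - 68*x + 14) + 10*x^3 + 68*x^2 - 14*x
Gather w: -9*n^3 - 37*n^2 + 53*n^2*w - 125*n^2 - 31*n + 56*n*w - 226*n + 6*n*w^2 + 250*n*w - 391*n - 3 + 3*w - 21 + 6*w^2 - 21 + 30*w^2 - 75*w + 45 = -9*n^3 - 162*n^2 - 648*n + w^2*(6*n + 36) + w*(53*n^2 + 306*n - 72)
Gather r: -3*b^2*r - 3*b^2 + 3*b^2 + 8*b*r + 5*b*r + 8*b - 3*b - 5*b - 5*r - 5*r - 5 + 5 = r*(-3*b^2 + 13*b - 10)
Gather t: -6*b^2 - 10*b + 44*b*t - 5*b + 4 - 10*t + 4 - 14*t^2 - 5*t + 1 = -6*b^2 - 15*b - 14*t^2 + t*(44*b - 15) + 9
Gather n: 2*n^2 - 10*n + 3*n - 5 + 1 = 2*n^2 - 7*n - 4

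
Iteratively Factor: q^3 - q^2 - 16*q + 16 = (q - 4)*(q^2 + 3*q - 4) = (q - 4)*(q - 1)*(q + 4)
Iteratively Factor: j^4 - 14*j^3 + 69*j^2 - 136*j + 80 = (j - 1)*(j^3 - 13*j^2 + 56*j - 80) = (j - 4)*(j - 1)*(j^2 - 9*j + 20) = (j - 5)*(j - 4)*(j - 1)*(j - 4)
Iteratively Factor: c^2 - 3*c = (c - 3)*(c)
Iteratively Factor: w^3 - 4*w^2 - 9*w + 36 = (w + 3)*(w^2 - 7*w + 12) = (w - 4)*(w + 3)*(w - 3)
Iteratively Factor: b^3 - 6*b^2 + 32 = (b - 4)*(b^2 - 2*b - 8) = (b - 4)*(b + 2)*(b - 4)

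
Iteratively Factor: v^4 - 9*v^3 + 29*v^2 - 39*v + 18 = (v - 1)*(v^3 - 8*v^2 + 21*v - 18) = (v - 2)*(v - 1)*(v^2 - 6*v + 9) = (v - 3)*(v - 2)*(v - 1)*(v - 3)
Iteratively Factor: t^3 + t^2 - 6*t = (t)*(t^2 + t - 6) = t*(t - 2)*(t + 3)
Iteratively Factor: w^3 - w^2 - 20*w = (w + 4)*(w^2 - 5*w) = (w - 5)*(w + 4)*(w)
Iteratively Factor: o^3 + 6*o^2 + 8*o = (o + 4)*(o^2 + 2*o) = (o + 2)*(o + 4)*(o)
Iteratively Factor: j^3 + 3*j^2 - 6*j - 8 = (j - 2)*(j^2 + 5*j + 4) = (j - 2)*(j + 4)*(j + 1)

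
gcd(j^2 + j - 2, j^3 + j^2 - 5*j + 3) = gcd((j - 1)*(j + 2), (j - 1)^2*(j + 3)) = j - 1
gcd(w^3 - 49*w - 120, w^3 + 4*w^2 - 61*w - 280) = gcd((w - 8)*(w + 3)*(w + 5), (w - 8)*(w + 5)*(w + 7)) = w^2 - 3*w - 40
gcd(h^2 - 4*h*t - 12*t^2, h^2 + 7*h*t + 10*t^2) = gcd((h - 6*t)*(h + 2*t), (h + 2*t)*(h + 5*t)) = h + 2*t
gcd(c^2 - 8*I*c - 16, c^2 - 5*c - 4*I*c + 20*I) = c - 4*I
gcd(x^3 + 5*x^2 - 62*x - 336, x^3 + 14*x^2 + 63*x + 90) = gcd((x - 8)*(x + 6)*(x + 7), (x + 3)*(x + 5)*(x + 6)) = x + 6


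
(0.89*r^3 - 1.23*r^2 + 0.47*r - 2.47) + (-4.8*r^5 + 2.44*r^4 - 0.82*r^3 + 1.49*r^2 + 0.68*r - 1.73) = -4.8*r^5 + 2.44*r^4 + 0.0700000000000001*r^3 + 0.26*r^2 + 1.15*r - 4.2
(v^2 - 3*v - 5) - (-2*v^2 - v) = 3*v^2 - 2*v - 5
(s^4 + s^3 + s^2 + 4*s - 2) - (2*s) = s^4 + s^3 + s^2 + 2*s - 2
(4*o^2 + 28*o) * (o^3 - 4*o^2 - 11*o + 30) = 4*o^5 + 12*o^4 - 156*o^3 - 188*o^2 + 840*o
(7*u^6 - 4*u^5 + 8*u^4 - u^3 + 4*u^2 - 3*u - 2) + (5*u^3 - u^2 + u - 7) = 7*u^6 - 4*u^5 + 8*u^4 + 4*u^3 + 3*u^2 - 2*u - 9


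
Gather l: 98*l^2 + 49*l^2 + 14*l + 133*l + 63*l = 147*l^2 + 210*l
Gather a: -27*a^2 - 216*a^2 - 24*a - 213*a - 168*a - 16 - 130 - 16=-243*a^2 - 405*a - 162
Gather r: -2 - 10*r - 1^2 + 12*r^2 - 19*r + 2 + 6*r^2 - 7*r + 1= 18*r^2 - 36*r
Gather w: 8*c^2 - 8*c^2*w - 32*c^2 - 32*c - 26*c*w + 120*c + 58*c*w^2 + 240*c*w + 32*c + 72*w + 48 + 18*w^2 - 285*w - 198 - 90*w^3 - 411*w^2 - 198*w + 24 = -24*c^2 + 120*c - 90*w^3 + w^2*(58*c - 393) + w*(-8*c^2 + 214*c - 411) - 126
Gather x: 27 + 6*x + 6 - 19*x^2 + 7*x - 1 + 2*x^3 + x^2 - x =2*x^3 - 18*x^2 + 12*x + 32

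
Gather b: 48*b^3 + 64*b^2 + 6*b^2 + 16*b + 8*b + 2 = 48*b^3 + 70*b^2 + 24*b + 2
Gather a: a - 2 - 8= a - 10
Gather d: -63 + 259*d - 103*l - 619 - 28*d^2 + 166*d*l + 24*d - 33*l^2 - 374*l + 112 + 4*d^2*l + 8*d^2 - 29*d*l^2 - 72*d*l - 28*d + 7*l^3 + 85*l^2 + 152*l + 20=d^2*(4*l - 20) + d*(-29*l^2 + 94*l + 255) + 7*l^3 + 52*l^2 - 325*l - 550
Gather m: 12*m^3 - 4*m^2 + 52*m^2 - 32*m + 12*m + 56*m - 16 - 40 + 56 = 12*m^3 + 48*m^2 + 36*m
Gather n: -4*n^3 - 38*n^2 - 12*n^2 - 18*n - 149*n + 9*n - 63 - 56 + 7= -4*n^3 - 50*n^2 - 158*n - 112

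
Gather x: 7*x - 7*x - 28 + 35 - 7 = 0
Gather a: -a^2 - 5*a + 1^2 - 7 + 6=-a^2 - 5*a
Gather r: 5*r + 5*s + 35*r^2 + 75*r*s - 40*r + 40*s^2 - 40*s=35*r^2 + r*(75*s - 35) + 40*s^2 - 35*s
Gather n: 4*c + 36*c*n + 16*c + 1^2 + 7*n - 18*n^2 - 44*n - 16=20*c - 18*n^2 + n*(36*c - 37) - 15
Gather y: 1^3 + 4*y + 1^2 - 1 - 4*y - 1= 0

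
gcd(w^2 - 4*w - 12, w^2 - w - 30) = w - 6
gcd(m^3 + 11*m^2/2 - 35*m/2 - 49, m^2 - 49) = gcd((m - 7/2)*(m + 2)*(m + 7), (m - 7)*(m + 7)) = m + 7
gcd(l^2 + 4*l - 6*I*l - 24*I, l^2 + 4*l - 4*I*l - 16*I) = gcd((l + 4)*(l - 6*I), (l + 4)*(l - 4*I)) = l + 4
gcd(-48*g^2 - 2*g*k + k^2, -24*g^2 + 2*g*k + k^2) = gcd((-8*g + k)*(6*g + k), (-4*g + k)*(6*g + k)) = 6*g + k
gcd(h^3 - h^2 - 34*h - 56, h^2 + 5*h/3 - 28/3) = h + 4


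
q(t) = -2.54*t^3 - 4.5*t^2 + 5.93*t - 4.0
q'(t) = -7.62*t^2 - 9.0*t + 5.93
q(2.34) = -47.31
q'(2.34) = -56.85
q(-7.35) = 717.86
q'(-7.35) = -339.57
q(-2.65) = -4.05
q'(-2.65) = -23.73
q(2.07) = -33.54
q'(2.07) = -45.35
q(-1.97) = -13.73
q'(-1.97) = -5.91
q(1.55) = -15.08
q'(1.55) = -26.33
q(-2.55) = -6.27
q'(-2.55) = -20.67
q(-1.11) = -12.65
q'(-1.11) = 6.53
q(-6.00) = 347.06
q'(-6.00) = -214.39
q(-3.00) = 6.29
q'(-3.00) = -35.65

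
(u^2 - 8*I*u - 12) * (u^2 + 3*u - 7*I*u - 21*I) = u^4 + 3*u^3 - 15*I*u^3 - 68*u^2 - 45*I*u^2 - 204*u + 84*I*u + 252*I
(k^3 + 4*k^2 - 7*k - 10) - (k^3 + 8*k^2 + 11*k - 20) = -4*k^2 - 18*k + 10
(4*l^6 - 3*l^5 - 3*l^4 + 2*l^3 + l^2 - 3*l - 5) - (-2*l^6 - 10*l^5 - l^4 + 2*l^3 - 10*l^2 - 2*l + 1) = 6*l^6 + 7*l^5 - 2*l^4 + 11*l^2 - l - 6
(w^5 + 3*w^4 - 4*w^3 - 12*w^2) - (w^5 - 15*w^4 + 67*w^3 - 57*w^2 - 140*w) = 18*w^4 - 71*w^3 + 45*w^2 + 140*w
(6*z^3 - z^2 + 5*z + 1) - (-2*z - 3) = 6*z^3 - z^2 + 7*z + 4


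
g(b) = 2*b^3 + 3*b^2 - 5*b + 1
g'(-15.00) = 1255.00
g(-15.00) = -5999.00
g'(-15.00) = 1255.00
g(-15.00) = -5999.00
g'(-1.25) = -3.12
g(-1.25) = 8.03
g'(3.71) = 99.84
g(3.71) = 125.87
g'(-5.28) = 130.59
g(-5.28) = -183.36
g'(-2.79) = 24.96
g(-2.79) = -5.13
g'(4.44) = 139.92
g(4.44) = 213.00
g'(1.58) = 19.46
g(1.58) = 8.48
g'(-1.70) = 2.14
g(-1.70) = 8.34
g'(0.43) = -1.31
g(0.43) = -0.44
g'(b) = 6*b^2 + 6*b - 5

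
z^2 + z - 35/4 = (z - 5/2)*(z + 7/2)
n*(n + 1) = n^2 + n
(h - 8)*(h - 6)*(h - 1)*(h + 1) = h^4 - 14*h^3 + 47*h^2 + 14*h - 48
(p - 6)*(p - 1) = p^2 - 7*p + 6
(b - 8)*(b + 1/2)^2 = b^3 - 7*b^2 - 31*b/4 - 2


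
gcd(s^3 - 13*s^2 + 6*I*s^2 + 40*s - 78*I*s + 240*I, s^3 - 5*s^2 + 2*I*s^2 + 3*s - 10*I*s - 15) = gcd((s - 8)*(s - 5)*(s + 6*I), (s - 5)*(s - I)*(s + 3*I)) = s - 5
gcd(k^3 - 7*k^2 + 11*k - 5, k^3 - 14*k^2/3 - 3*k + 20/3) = k^2 - 6*k + 5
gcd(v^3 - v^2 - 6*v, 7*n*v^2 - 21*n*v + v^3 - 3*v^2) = v^2 - 3*v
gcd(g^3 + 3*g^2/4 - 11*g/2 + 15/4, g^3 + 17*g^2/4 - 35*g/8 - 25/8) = g - 5/4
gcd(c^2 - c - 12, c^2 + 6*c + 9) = c + 3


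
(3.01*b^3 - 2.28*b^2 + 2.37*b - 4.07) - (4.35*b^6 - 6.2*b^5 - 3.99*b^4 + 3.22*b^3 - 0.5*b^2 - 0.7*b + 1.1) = -4.35*b^6 + 6.2*b^5 + 3.99*b^4 - 0.21*b^3 - 1.78*b^2 + 3.07*b - 5.17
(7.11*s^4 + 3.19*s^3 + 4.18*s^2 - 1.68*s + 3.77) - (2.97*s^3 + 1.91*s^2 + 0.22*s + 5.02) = 7.11*s^4 + 0.22*s^3 + 2.27*s^2 - 1.9*s - 1.25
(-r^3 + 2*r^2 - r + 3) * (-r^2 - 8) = r^5 - 2*r^4 + 9*r^3 - 19*r^2 + 8*r - 24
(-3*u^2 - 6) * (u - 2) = -3*u^3 + 6*u^2 - 6*u + 12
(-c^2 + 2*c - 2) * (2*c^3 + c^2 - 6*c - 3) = -2*c^5 + 3*c^4 + 4*c^3 - 11*c^2 + 6*c + 6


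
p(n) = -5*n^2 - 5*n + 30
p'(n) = -10*n - 5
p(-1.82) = 22.54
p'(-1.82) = 13.20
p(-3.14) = -3.60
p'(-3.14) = 26.40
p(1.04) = 19.39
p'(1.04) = -15.40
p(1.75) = 5.94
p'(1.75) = -22.50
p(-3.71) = -20.27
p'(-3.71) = 32.10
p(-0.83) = 30.71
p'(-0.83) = 3.30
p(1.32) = 14.69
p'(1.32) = -18.20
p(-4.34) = -42.48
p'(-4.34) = 38.40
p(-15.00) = -1020.00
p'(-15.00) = 145.00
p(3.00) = -30.00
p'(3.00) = -35.00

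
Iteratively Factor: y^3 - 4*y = (y)*(y^2 - 4) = y*(y + 2)*(y - 2)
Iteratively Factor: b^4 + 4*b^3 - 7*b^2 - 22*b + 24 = (b - 2)*(b^3 + 6*b^2 + 5*b - 12) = (b - 2)*(b + 4)*(b^2 + 2*b - 3) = (b - 2)*(b - 1)*(b + 4)*(b + 3)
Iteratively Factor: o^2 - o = (o - 1)*(o)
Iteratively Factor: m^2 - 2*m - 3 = (m + 1)*(m - 3)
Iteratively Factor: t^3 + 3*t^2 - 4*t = (t)*(t^2 + 3*t - 4) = t*(t + 4)*(t - 1)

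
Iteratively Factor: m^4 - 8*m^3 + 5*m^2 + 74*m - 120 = (m + 3)*(m^3 - 11*m^2 + 38*m - 40) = (m - 2)*(m + 3)*(m^2 - 9*m + 20) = (m - 4)*(m - 2)*(m + 3)*(m - 5)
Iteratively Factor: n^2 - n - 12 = (n + 3)*(n - 4)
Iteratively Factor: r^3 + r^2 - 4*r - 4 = (r - 2)*(r^2 + 3*r + 2) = (r - 2)*(r + 1)*(r + 2)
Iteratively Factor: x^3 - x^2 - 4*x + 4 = (x - 1)*(x^2 - 4) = (x - 2)*(x - 1)*(x + 2)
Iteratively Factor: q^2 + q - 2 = (q + 2)*(q - 1)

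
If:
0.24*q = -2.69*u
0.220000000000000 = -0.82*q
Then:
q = -0.27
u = 0.02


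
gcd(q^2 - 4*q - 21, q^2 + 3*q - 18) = 1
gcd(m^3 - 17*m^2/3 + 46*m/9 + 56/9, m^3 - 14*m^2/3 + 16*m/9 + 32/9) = m^2 - 10*m/3 - 8/3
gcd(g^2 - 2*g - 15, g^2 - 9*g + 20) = g - 5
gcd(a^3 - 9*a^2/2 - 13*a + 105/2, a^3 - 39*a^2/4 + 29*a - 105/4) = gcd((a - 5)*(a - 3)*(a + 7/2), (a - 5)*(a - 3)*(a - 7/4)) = a^2 - 8*a + 15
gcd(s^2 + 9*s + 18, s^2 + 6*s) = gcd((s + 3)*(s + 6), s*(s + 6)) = s + 6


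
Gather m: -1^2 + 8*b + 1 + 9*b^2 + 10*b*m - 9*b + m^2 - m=9*b^2 - b + m^2 + m*(10*b - 1)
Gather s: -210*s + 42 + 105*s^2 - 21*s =105*s^2 - 231*s + 42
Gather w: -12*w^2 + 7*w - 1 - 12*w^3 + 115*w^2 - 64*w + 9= -12*w^3 + 103*w^2 - 57*w + 8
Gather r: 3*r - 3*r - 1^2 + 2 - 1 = 0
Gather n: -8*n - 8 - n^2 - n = -n^2 - 9*n - 8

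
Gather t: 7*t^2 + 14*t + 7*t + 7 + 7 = 7*t^2 + 21*t + 14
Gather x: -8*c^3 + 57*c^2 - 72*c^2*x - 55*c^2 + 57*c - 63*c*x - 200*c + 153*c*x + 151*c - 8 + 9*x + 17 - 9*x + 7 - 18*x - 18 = -8*c^3 + 2*c^2 + 8*c + x*(-72*c^2 + 90*c - 18) - 2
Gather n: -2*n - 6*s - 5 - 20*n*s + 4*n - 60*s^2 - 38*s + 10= n*(2 - 20*s) - 60*s^2 - 44*s + 5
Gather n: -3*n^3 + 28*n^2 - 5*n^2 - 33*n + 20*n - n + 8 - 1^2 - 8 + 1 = -3*n^3 + 23*n^2 - 14*n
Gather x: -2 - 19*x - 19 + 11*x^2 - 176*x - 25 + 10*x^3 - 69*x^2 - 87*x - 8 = 10*x^3 - 58*x^2 - 282*x - 54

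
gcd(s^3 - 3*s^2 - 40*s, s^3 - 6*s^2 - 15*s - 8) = s - 8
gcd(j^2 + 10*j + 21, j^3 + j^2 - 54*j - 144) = j + 3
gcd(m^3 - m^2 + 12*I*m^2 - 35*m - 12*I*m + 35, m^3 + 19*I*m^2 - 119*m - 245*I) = m^2 + 12*I*m - 35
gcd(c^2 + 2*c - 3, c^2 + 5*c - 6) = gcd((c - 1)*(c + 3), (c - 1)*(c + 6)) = c - 1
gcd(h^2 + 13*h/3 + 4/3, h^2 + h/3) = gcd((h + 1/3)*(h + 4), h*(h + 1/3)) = h + 1/3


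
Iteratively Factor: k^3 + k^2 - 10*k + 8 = (k + 4)*(k^2 - 3*k + 2) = (k - 2)*(k + 4)*(k - 1)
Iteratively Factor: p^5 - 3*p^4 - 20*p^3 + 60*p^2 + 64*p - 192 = (p + 2)*(p^4 - 5*p^3 - 10*p^2 + 80*p - 96) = (p - 3)*(p + 2)*(p^3 - 2*p^2 - 16*p + 32) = (p - 3)*(p - 2)*(p + 2)*(p^2 - 16) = (p - 4)*(p - 3)*(p - 2)*(p + 2)*(p + 4)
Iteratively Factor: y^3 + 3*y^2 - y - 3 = (y + 3)*(y^2 - 1) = (y - 1)*(y + 3)*(y + 1)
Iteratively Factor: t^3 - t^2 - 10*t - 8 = (t - 4)*(t^2 + 3*t + 2) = (t - 4)*(t + 1)*(t + 2)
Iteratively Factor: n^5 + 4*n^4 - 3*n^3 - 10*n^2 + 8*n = (n)*(n^4 + 4*n^3 - 3*n^2 - 10*n + 8) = n*(n + 4)*(n^3 - 3*n + 2) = n*(n + 2)*(n + 4)*(n^2 - 2*n + 1) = n*(n - 1)*(n + 2)*(n + 4)*(n - 1)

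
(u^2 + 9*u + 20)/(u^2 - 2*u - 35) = (u + 4)/(u - 7)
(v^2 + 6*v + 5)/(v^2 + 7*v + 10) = (v + 1)/(v + 2)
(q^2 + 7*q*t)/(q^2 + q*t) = (q + 7*t)/(q + t)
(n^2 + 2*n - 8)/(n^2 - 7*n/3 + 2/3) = 3*(n + 4)/(3*n - 1)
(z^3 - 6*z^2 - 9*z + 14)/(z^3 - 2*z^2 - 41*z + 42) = (z + 2)/(z + 6)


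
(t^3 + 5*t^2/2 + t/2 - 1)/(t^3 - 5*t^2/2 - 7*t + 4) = (t + 1)/(t - 4)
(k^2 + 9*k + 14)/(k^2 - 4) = (k + 7)/(k - 2)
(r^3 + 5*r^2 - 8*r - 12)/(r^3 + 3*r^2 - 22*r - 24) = (r - 2)/(r - 4)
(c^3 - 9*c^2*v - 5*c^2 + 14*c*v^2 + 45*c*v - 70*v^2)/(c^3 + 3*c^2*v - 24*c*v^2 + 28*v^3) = (-c^2 + 7*c*v + 5*c - 35*v)/(-c^2 - 5*c*v + 14*v^2)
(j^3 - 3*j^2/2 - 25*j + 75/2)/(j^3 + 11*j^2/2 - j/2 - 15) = (j - 5)/(j + 2)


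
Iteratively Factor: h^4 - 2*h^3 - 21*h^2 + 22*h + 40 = (h + 1)*(h^3 - 3*h^2 - 18*h + 40) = (h - 2)*(h + 1)*(h^2 - h - 20) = (h - 2)*(h + 1)*(h + 4)*(h - 5)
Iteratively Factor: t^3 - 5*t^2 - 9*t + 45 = (t - 5)*(t^2 - 9) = (t - 5)*(t + 3)*(t - 3)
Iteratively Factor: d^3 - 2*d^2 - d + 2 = (d + 1)*(d^2 - 3*d + 2) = (d - 2)*(d + 1)*(d - 1)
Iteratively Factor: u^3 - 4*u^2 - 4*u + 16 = (u - 4)*(u^2 - 4) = (u - 4)*(u + 2)*(u - 2)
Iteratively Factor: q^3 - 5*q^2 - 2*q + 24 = (q + 2)*(q^2 - 7*q + 12) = (q - 4)*(q + 2)*(q - 3)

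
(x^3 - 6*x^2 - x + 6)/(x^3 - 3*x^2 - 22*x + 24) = (x + 1)/(x + 4)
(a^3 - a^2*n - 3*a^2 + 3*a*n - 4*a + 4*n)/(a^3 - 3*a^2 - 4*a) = (a - n)/a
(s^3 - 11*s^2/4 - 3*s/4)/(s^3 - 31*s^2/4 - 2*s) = (s - 3)/(s - 8)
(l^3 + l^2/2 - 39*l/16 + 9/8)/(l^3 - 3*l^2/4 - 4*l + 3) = (l - 3/4)/(l - 2)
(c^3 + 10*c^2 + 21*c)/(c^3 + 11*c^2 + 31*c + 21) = c/(c + 1)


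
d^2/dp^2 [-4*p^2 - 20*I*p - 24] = -8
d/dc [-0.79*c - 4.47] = -0.790000000000000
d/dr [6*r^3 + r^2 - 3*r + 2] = 18*r^2 + 2*r - 3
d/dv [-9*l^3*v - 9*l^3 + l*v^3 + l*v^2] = l*(-9*l^2 + 3*v^2 + 2*v)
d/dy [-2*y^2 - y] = -4*y - 1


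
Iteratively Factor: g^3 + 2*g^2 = (g)*(g^2 + 2*g) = g*(g + 2)*(g)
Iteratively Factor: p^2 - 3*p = (p - 3)*(p)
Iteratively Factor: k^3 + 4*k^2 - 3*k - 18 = (k - 2)*(k^2 + 6*k + 9) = (k - 2)*(k + 3)*(k + 3)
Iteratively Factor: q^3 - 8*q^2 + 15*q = (q - 3)*(q^2 - 5*q) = q*(q - 3)*(q - 5)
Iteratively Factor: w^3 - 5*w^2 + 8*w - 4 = (w - 1)*(w^2 - 4*w + 4) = (w - 2)*(w - 1)*(w - 2)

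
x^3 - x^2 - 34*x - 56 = (x - 7)*(x + 2)*(x + 4)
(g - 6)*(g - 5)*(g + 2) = g^3 - 9*g^2 + 8*g + 60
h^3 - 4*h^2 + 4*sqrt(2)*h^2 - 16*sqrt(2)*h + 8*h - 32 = (h - 4)*(h + 2*sqrt(2))^2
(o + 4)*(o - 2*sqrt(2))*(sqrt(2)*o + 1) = sqrt(2)*o^3 - 3*o^2 + 4*sqrt(2)*o^2 - 12*o - 2*sqrt(2)*o - 8*sqrt(2)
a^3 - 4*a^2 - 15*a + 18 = (a - 6)*(a - 1)*(a + 3)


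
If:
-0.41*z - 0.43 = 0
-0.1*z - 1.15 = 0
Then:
No Solution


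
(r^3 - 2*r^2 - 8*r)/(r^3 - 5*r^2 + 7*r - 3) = r*(r^2 - 2*r - 8)/(r^3 - 5*r^2 + 7*r - 3)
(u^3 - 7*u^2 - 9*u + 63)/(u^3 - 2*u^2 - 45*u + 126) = (u^2 - 4*u - 21)/(u^2 + u - 42)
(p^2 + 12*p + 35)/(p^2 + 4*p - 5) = (p + 7)/(p - 1)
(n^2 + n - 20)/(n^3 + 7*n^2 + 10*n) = (n - 4)/(n*(n + 2))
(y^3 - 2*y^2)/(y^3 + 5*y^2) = (y - 2)/(y + 5)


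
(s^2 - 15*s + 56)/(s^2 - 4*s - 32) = (s - 7)/(s + 4)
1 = 1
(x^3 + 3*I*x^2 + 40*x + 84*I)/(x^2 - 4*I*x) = (x^3 + 3*I*x^2 + 40*x + 84*I)/(x*(x - 4*I))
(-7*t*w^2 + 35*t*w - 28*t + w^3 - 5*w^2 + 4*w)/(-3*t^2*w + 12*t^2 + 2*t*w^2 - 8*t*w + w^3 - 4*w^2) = (7*t*w - 7*t - w^2 + w)/(3*t^2 - 2*t*w - w^2)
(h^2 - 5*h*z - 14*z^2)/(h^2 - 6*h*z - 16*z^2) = (-h + 7*z)/(-h + 8*z)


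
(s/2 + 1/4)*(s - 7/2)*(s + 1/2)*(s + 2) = s^4/2 - s^3/4 - 33*s^2/8 - 59*s/16 - 7/8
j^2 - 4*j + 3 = (j - 3)*(j - 1)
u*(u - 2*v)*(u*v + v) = u^3*v - 2*u^2*v^2 + u^2*v - 2*u*v^2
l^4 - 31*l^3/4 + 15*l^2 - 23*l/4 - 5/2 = (l - 5)*(l - 2)*(l - 1)*(l + 1/4)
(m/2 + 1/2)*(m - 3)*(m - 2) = m^3/2 - 2*m^2 + m/2 + 3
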